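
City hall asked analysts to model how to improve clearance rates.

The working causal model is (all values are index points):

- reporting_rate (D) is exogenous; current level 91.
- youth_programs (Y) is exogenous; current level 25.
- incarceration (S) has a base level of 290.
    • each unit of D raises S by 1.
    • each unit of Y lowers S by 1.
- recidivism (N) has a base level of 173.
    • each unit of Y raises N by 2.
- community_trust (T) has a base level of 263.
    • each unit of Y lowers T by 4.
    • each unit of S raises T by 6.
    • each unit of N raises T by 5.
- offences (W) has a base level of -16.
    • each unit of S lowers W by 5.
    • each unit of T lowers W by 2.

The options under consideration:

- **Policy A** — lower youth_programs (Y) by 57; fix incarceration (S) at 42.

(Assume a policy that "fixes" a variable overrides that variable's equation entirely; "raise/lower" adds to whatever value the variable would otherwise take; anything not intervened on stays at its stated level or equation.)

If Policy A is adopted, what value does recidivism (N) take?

109

Policy A (Y − 57, S := 42):
  Y = 25 − 57 = -32
  N = 173 + 2·(-32) = 109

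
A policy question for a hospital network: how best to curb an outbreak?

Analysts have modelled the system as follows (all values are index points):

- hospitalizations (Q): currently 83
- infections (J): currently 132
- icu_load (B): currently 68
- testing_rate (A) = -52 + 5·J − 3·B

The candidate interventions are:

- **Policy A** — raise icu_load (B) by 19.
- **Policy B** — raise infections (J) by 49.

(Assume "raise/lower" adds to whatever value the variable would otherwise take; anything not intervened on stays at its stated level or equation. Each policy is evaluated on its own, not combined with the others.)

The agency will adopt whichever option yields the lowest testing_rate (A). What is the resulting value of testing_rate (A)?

Policy A (B + 19):
  J = 132
  B = 68 + 19 = 87
  A = -52 + 5·132 − 3·87 = 347
Policy B (J + 49):
  J = 132 + 49 = 181
  B = 68
  A = -52 + 5·181 − 3·68 = 649
Comparing — Policy A: A=347, Policy B: A=649. Lowest is 347 (Policy A).

347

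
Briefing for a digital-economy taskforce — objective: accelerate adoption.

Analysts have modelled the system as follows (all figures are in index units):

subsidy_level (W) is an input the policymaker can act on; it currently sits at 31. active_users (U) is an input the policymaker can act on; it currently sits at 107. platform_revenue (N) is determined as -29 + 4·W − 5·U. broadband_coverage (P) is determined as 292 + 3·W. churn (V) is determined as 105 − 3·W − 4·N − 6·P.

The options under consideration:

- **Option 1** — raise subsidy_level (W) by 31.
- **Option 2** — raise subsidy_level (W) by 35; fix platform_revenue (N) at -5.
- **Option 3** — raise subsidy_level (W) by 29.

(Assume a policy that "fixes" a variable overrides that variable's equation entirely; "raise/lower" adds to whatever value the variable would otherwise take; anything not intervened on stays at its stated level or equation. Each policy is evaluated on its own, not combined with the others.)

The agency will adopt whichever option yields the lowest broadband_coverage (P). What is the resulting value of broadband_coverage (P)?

472

Option 1 (W + 31):
  W = 31 + 31 = 62
  P = 292 + 3·62 = 478
Option 2 (W + 35, N := -5):
  W = 31 + 35 = 66
  P = 292 + 3·66 = 490
Option 3 (W + 29):
  W = 31 + 29 = 60
  P = 292 + 3·60 = 472
Comparing — Option 1: P=478, Option 2: P=490, Option 3: P=472. Lowest is 472 (Option 3).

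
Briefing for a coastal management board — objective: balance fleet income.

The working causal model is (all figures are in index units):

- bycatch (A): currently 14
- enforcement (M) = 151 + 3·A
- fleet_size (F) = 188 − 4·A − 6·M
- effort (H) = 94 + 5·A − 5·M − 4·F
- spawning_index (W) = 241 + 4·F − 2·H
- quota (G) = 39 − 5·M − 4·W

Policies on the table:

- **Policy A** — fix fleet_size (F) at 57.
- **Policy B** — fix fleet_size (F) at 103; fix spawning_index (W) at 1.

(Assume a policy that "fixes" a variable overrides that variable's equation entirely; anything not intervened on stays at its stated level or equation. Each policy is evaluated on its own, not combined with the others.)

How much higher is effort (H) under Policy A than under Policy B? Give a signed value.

Policy A (F := 57):
  A = 14
  M = 151 + 3·14 = 193
  F = 57
  H = 94 + 5·14 − 5·193 − 4·57 = -1029
Policy B (F := 103, W := 1):
  A = 14
  M = 151 + 3·14 = 193
  F = 103
  H = 94 + 5·14 − 5·193 − 4·103 = -1213
H: -1029 − (-1213) = 184

184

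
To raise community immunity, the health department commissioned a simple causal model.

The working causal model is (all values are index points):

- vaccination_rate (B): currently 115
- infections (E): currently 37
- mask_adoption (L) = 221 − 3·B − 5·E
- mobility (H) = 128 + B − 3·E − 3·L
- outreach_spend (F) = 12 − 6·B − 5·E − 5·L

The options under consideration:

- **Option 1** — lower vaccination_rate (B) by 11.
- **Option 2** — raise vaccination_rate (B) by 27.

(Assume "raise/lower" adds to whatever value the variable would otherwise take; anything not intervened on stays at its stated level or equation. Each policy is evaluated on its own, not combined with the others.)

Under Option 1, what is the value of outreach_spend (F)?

583

Option 1 (B − 11):
  B = 115 − 11 = 104
  E = 37
  L = 221 − 3·104 − 5·37 = -276
  F = 12 − 6·104 − 5·37 − 5·(-276) = 583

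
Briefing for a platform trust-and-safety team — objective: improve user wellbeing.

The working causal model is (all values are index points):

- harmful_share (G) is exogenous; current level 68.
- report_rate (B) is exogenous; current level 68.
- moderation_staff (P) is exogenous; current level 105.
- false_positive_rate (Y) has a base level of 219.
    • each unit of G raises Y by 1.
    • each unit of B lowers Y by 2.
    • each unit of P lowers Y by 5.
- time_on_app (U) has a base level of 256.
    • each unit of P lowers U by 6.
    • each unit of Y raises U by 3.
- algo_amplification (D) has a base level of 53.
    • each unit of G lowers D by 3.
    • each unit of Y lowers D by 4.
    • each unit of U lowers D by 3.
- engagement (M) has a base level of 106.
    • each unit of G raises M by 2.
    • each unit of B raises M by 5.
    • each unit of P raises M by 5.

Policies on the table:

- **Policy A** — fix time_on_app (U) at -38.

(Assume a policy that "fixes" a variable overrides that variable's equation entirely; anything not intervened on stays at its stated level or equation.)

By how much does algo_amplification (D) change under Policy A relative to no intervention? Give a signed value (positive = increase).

Baseline:
  G = 68
  B = 68
  P = 105
  Y = 219 + 68 − 2·68 − 5·105 = -374
  U = 256 − 6·105 + 3·(-374) = -1496
  D = 53 − 3·68 − 4·(-374) − 3·(-1496) = 5833
Policy A (U := -38):
  G = 68
  B = 68
  P = 105
  Y = 219 + 68 − 2·68 − 5·105 = -374
  U = -38
  D = 53 − 3·68 − 4·(-374) − 3·(-38) = 1459
Change in D: 1459 − 5833 = -4374

-4374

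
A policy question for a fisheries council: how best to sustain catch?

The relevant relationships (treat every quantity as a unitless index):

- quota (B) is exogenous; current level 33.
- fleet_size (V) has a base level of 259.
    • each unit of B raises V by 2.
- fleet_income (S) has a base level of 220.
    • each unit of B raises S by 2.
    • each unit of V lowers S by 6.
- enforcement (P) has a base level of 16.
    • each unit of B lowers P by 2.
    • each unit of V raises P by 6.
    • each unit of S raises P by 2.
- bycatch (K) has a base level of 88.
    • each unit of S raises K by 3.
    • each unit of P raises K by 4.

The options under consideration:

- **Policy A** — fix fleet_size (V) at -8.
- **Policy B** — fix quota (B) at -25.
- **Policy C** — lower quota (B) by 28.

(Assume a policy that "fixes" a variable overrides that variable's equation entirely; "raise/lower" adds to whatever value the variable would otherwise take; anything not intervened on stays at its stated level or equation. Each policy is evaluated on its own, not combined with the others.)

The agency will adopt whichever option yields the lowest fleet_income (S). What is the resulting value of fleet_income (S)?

-1384

Policy A (V := -8):
  B = 33
  V = -8
  S = 220 + 2·33 − 6·(-8) = 334
Policy B (B := -25):
  B = -25
  V = 259 + 2·(-25) = 209
  S = 220 + 2·(-25) − 6·209 = -1084
Policy C (B − 28):
  B = 33 − 28 = 5
  V = 259 + 2·5 = 269
  S = 220 + 2·5 − 6·269 = -1384
Comparing — Policy A: S=334, Policy B: S=-1084, Policy C: S=-1384. Lowest is -1384 (Policy C).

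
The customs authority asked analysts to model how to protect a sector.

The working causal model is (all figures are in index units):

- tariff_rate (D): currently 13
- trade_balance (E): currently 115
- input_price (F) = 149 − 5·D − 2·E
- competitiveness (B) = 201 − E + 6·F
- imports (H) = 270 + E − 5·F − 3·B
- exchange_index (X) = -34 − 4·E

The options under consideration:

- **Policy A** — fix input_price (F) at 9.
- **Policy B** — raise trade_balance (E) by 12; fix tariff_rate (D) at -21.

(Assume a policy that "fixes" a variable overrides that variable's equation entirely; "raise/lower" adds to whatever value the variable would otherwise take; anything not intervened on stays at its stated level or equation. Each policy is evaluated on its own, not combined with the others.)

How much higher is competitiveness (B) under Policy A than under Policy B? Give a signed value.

Policy A (F := 9):
  D = 13
  E = 115
  F = 9
  B = 201 − 115 + 6·9 = 140
Policy B (E + 12, D := -21):
  D = -21
  E = 115 + 12 = 127
  F = 149 − 5·(-21) − 2·127 = 0
  B = 201 − 127 + 6·0 = 74
B: 140 − 74 = 66

66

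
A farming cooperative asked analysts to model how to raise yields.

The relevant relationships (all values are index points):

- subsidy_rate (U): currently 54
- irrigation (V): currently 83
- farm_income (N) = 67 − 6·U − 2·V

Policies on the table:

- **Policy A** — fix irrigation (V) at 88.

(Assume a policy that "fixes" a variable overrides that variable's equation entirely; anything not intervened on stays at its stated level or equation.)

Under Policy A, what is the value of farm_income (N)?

Policy A (V := 88):
  U = 54
  V = 88
  N = 67 − 6·54 − 2·88 = -433

-433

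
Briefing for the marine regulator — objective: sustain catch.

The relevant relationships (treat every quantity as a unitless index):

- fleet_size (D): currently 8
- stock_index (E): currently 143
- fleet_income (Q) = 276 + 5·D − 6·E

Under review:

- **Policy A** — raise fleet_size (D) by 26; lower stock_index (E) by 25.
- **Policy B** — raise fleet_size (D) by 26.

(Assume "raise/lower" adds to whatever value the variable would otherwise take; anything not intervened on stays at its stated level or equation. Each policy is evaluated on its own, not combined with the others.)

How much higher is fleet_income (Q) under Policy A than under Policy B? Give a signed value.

150

Policy A (D + 26, E − 25):
  D = 8 + 26 = 34
  E = 143 − 25 = 118
  Q = 276 + 5·34 − 6·118 = -262
Policy B (D + 26):
  D = 8 + 26 = 34
  E = 143
  Q = 276 + 5·34 − 6·143 = -412
Q: -262 − (-412) = 150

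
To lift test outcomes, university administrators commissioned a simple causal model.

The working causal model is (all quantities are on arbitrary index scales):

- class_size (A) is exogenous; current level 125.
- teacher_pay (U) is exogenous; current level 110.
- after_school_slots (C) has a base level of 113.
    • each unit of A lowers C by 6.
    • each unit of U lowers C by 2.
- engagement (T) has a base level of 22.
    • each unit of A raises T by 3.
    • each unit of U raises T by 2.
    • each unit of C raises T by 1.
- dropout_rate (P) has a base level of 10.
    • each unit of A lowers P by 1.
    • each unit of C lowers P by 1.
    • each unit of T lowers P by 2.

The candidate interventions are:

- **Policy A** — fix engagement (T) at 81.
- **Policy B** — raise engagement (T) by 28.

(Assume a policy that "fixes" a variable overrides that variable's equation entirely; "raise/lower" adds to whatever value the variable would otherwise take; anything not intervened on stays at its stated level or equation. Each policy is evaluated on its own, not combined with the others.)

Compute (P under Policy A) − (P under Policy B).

Policy A (T := 81):
  A = 125
  U = 110
  C = 113 − 6·125 − 2·110 = -857
  T = 81
  P = 10 − 125 − (-857) − 2·81 = 580
Policy B (T + 28):
  A = 125
  U = 110
  C = 113 − 6·125 − 2·110 = -857
  T = 22 + 3·125 + 2·110 + (-857) (+28 from intervention) = -212
  P = 10 − 125 − (-857) − 2·(-212) = 1166
P: 580 − 1166 = -586

-586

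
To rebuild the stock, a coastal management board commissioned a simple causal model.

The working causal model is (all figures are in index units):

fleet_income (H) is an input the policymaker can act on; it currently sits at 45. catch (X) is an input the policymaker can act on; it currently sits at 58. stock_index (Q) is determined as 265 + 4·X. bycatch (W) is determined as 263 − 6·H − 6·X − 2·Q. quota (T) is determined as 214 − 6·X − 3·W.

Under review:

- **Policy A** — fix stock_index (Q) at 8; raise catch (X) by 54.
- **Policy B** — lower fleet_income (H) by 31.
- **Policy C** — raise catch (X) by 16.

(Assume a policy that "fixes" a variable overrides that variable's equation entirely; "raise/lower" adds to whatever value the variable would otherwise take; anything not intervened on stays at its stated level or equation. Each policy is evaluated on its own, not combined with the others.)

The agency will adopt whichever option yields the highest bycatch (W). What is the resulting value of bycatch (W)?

Policy A (Q := 8, X + 54):
  H = 45
  X = 58 + 54 = 112
  Q = 8
  W = 263 − 6·45 − 6·112 − 2·8 = -695
Policy B (H − 31):
  H = 45 − 31 = 14
  X = 58
  Q = 265 + 4·58 = 497
  W = 263 − 6·14 − 6·58 − 2·497 = -1163
Policy C (X + 16):
  H = 45
  X = 58 + 16 = 74
  Q = 265 + 4·74 = 561
  W = 263 − 6·45 − 6·74 − 2·561 = -1573
Comparing — Policy A: W=-695, Policy B: W=-1163, Policy C: W=-1573. Highest is -695 (Policy A).

-695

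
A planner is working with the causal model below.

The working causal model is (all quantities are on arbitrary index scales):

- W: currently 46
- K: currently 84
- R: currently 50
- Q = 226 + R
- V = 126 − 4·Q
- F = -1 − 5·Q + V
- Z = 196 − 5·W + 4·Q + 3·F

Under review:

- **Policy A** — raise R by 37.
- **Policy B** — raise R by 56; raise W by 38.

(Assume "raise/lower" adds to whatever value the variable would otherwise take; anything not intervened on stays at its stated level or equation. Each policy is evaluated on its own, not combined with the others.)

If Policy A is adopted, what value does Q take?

Policy A (R + 37):
  R = 50 + 37 = 87
  Q = 226 + 87 = 313

313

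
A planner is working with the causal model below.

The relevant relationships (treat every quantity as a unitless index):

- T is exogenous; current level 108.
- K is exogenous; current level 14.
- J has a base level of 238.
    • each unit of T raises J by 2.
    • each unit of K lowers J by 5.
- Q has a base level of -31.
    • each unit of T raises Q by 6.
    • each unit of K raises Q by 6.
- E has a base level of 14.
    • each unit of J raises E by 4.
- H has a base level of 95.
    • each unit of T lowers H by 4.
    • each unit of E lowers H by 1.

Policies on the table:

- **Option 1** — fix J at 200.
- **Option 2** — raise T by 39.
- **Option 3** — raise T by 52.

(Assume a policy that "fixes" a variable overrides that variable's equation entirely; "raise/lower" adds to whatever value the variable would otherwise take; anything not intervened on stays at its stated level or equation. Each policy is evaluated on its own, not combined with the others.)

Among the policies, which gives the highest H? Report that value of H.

-1151

Option 1 (J := 200):
  T = 108
  K = 14
  J = 200
  E = 14 + 4·200 = 814
  H = 95 − 4·108 − 814 = -1151
Option 2 (T + 39):
  T = 108 + 39 = 147
  K = 14
  J = 238 + 2·147 − 5·14 = 462
  E = 14 + 4·462 = 1862
  H = 95 − 4·147 − 1862 = -2355
Option 3 (T + 52):
  T = 108 + 52 = 160
  K = 14
  J = 238 + 2·160 − 5·14 = 488
  E = 14 + 4·488 = 1966
  H = 95 − 4·160 − 1966 = -2511
Comparing — Option 1: H=-1151, Option 2: H=-2355, Option 3: H=-2511. Highest is -1151 (Option 1).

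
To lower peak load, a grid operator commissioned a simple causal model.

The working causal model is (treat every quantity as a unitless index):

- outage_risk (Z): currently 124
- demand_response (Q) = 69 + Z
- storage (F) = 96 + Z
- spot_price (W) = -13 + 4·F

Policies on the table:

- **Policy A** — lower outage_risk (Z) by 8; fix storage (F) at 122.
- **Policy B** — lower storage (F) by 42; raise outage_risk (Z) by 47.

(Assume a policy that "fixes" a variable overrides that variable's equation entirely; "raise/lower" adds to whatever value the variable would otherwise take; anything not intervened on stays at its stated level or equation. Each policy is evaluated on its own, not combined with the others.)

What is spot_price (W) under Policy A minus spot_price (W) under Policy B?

Policy A (Z − 8, F := 122):
  Z = 124 − 8 = 116
  F = 122
  W = -13 + 4·122 = 475
Policy B (F − 42, Z + 47):
  Z = 124 + 47 = 171
  F = 96 + 171 (−42 from intervention) = 225
  W = -13 + 4·225 = 887
W: 475 − 887 = -412

-412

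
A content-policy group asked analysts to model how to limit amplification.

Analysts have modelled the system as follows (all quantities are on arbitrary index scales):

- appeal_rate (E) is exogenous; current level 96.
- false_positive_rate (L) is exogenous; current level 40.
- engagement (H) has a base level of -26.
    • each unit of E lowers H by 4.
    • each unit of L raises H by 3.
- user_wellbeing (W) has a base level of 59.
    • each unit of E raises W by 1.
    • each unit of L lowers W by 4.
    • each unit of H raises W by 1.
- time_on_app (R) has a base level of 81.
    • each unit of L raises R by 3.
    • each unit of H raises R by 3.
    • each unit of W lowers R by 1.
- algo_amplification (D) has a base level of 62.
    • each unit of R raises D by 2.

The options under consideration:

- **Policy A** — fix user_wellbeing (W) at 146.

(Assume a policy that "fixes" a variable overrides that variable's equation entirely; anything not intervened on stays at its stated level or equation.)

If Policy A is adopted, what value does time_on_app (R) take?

-815

Policy A (W := 146):
  E = 96
  L = 40
  H = -26 − 4·96 + 3·40 = -290
  W = 146
  R = 81 + 3·40 + 3·(-290) − 146 = -815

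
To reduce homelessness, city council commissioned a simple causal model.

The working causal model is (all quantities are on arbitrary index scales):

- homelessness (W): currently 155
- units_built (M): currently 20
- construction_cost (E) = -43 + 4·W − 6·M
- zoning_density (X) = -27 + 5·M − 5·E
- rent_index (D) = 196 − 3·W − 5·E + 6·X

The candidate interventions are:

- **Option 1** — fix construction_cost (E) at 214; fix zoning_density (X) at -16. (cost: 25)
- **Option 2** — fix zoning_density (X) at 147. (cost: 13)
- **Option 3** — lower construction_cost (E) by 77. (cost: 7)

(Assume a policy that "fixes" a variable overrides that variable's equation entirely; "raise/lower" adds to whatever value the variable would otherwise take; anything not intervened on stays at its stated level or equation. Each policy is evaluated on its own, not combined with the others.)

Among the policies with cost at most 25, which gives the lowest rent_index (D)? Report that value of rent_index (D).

Option 1 (E := 214, X := -16):
  W = 155
  M = 20
  E = 214
  X = -16
  D = 196 − 3·155 − 5·214 + 6·(-16) = -1435
Option 2 (X := 147):
  W = 155
  M = 20
  E = -43 + 4·155 − 6·20 = 457
  X = 147
  D = 196 − 3·155 − 5·457 + 6·147 = -1672
Option 3 (E − 77):
  W = 155
  M = 20
  E = -43 + 4·155 − 6·20 (−77 from intervention) = 380
  X = -27 + 5·20 − 5·380 = -1827
  D = 196 − 3·155 − 5·380 + 6·(-1827) = -13131
Comparing — Option 1: D=-1435, Option 2: D=-1672, Option 3: D=-13131. Lowest is -13131 (Option 3).

-13131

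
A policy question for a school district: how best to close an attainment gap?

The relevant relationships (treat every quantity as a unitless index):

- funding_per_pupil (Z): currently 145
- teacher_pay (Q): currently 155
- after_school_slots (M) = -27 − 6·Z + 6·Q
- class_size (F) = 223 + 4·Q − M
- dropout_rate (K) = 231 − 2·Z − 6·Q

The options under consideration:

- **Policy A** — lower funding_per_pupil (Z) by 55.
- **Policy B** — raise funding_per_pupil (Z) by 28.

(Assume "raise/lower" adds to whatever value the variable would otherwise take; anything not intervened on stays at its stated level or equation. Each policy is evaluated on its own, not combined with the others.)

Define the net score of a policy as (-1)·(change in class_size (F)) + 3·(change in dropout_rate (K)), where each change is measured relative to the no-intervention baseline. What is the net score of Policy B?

-336

Baseline:
  Z = 145
  Q = 155
  M = -27 − 6·145 + 6·155 = 33
  F = 223 + 4·155 − 33 = 810
  K = 231 − 2·145 − 6·155 = -989
Policy B (Z + 28):
  Z = 145 + 28 = 173
  Q = 155
  M = -27 − 6·173 + 6·155 = -135
  F = 223 + 4·155 − (-135) = 978
  K = 231 − 2·173 − 6·155 = -1045
ΔF = 978 − 810 = 168; ΔK = -1045 − (-989) = -56
Score = (-1)·168 + 3·(-56) = -336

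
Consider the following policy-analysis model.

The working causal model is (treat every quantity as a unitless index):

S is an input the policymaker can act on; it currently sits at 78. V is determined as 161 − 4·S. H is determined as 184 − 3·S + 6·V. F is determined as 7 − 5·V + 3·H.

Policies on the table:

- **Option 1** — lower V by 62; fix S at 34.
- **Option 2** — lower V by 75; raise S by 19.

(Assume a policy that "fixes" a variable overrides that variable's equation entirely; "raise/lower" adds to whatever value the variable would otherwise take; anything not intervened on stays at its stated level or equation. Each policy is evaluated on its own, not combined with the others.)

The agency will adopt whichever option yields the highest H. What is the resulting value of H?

Option 1 (V − 62, S := 34):
  S = 34
  V = 161 − 4·34 (−62 from intervention) = -37
  H = 184 − 3·34 + 6·(-37) = -140
Option 2 (V − 75, S + 19):
  S = 78 + 19 = 97
  V = 161 − 4·97 (−75 from intervention) = -302
  H = 184 − 3·97 + 6·(-302) = -1919
Comparing — Option 1: H=-140, Option 2: H=-1919. Highest is -140 (Option 1).

-140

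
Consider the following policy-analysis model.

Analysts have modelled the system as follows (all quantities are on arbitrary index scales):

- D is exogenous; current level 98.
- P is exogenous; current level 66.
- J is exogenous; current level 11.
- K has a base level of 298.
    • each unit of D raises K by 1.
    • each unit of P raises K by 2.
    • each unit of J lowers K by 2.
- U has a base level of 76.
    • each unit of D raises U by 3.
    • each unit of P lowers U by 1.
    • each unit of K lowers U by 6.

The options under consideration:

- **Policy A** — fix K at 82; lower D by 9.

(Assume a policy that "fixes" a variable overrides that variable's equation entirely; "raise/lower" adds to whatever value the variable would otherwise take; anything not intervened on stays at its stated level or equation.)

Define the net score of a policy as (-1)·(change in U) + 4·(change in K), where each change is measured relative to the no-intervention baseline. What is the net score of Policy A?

-4213

Baseline:
  D = 98
  P = 66
  J = 11
  K = 298 + 98 + 2·66 − 2·11 = 506
  U = 76 + 3·98 − 66 − 6·506 = -2732
Policy A (K := 82, D − 9):
  D = 98 − 9 = 89
  P = 66
  J = 11
  K = 82
  U = 76 + 3·89 − 66 − 6·82 = -215
ΔU = -215 − (-2732) = 2517; ΔK = 82 − 506 = -424
Score = (-1)·2517 + 4·(-424) = -4213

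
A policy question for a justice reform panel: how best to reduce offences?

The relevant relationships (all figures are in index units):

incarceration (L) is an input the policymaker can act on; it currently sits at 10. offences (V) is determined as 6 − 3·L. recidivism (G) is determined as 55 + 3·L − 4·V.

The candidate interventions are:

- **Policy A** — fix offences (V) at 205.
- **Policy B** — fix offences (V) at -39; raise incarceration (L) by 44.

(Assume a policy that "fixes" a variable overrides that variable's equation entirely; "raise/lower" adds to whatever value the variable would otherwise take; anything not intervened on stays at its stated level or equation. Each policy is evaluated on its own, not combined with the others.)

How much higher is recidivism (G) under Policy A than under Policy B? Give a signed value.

-1108

Policy A (V := 205):
  L = 10
  V = 205
  G = 55 + 3·10 − 4·205 = -735
Policy B (V := -39, L + 44):
  L = 10 + 44 = 54
  V = -39
  G = 55 + 3·54 − 4·(-39) = 373
G: -735 − 373 = -1108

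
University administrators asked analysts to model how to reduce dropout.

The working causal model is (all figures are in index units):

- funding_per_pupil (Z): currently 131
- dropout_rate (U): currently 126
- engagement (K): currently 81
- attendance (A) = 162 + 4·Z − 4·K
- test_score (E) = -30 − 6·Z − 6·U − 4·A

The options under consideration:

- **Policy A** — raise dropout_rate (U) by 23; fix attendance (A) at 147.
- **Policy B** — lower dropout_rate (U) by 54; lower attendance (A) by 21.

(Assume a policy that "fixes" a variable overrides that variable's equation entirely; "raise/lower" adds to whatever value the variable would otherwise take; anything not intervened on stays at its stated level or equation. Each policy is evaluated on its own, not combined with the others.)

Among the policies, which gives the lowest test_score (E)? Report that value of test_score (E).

-2612

Policy A (U + 23, A := 147):
  Z = 131
  U = 126 + 23 = 149
  K = 81
  A = 147
  E = -30 − 6·131 − 6·149 − 4·147 = -2298
Policy B (U − 54, A − 21):
  Z = 131
  U = 126 − 54 = 72
  K = 81
  A = 162 + 4·131 − 4·81 (−21 from intervention) = 341
  E = -30 − 6·131 − 6·72 − 4·341 = -2612
Comparing — Policy A: E=-2298, Policy B: E=-2612. Lowest is -2612 (Policy B).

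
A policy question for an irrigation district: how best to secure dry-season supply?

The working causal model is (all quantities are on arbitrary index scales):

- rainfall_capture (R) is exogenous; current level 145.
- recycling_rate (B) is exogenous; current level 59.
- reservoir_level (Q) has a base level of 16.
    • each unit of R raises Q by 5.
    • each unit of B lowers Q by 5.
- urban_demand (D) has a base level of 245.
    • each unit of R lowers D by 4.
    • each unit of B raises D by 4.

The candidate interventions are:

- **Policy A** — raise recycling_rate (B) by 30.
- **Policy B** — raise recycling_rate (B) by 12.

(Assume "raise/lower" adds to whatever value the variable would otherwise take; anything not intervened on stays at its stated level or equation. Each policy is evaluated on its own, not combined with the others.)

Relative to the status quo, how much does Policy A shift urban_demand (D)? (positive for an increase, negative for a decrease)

120

Baseline:
  R = 145
  B = 59
  D = 245 − 4·145 + 4·59 = -99
Policy A (B + 30):
  R = 145
  B = 59 + 30 = 89
  D = 245 − 4·145 + 4·89 = 21
Change in D: 21 − (-99) = 120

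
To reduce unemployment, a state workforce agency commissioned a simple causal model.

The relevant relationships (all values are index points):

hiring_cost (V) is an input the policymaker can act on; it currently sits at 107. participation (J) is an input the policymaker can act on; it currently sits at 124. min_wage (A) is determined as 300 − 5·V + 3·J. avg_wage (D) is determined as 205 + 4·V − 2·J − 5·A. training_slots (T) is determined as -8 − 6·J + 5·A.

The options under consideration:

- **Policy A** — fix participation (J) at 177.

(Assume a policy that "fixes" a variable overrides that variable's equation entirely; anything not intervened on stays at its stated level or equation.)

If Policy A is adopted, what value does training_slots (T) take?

Policy A (J := 177):
  V = 107
  J = 177
  A = 300 − 5·107 + 3·177 = 296
  T = -8 − 6·177 + 5·296 = 410

410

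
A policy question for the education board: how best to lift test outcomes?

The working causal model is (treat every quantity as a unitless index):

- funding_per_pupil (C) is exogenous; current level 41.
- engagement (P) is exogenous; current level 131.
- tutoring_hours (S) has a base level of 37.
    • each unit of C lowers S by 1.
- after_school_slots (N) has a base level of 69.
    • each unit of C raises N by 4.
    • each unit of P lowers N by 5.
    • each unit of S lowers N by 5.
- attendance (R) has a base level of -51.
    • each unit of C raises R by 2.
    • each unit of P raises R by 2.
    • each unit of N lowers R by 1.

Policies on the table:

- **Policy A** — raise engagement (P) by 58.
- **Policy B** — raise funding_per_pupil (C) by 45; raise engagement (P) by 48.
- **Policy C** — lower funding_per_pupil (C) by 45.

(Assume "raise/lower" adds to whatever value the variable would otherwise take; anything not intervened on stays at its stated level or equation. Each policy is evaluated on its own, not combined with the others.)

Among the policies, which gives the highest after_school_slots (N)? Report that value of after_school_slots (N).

Policy A (P + 58):
  C = 41
  P = 131 + 58 = 189
  S = 37 − 41 = -4
  N = 69 + 4·41 − 5·189 − 5·(-4) = -692
Policy B (C + 45, P + 48):
  C = 41 + 45 = 86
  P = 131 + 48 = 179
  S = 37 − 86 = -49
  N = 69 + 4·86 − 5·179 − 5·(-49) = -237
Policy C (C − 45):
  C = 41 − 45 = -4
  P = 131
  S = 37 − (-4) = 41
  N = 69 + 4·(-4) − 5·131 − 5·41 = -807
Comparing — Policy A: N=-692, Policy B: N=-237, Policy C: N=-807. Highest is -237 (Policy B).

-237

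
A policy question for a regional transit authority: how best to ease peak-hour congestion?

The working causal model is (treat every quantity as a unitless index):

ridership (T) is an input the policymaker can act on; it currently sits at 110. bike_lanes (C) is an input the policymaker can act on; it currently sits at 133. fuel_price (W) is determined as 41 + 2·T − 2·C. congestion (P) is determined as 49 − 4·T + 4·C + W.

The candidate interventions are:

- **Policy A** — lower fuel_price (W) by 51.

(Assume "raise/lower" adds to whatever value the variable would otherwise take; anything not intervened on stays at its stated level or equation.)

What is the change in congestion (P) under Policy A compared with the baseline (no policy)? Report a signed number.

Baseline:
  T = 110
  C = 133
  W = 41 + 2·110 − 2·133 = -5
  P = 49 − 4·110 + 4·133 + (-5) = 136
Policy A (W − 51):
  T = 110
  C = 133
  W = 41 + 2·110 − 2·133 (−51 from intervention) = -56
  P = 49 − 4·110 + 4·133 + (-56) = 85
Change in P: 85 − 136 = -51

-51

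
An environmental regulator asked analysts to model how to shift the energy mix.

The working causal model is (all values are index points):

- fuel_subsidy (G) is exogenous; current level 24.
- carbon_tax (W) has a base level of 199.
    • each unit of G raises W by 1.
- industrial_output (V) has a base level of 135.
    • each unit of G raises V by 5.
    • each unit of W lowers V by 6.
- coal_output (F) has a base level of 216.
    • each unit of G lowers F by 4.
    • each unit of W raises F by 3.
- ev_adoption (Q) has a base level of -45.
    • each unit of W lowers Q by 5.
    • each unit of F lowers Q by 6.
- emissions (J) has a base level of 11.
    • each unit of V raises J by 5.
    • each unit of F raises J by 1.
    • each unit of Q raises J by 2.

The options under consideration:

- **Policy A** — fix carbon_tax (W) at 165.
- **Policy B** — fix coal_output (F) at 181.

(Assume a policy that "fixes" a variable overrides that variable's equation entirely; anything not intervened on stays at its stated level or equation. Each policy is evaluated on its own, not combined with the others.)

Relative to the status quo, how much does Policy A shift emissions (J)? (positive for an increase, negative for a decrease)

4234

Baseline:
  G = 24
  W = 199 + 24 = 223
  V = 135 + 5·24 − 6·223 = -1083
  F = 216 − 4·24 + 3·223 = 789
  Q = -45 − 5·223 − 6·789 = -5894
  J = 11 + 5·(-1083) + 789 + 2·(-5894) = -16403
Policy A (W := 165):
  G = 24
  W = 165
  V = 135 + 5·24 − 6·165 = -735
  F = 216 − 4·24 + 3·165 = 615
  Q = -45 − 5·165 − 6·615 = -4560
  J = 11 + 5·(-735) + 615 + 2·(-4560) = -12169
Change in J: -12169 − (-16403) = 4234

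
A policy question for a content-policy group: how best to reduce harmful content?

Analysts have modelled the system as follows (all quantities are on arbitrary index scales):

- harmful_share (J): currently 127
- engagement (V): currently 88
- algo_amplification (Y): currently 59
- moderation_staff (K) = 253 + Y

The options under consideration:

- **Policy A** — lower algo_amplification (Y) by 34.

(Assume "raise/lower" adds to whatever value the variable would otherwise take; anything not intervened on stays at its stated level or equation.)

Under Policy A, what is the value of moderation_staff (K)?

Policy A (Y − 34):
  Y = 59 − 34 = 25
  K = 253 + 25 = 278

278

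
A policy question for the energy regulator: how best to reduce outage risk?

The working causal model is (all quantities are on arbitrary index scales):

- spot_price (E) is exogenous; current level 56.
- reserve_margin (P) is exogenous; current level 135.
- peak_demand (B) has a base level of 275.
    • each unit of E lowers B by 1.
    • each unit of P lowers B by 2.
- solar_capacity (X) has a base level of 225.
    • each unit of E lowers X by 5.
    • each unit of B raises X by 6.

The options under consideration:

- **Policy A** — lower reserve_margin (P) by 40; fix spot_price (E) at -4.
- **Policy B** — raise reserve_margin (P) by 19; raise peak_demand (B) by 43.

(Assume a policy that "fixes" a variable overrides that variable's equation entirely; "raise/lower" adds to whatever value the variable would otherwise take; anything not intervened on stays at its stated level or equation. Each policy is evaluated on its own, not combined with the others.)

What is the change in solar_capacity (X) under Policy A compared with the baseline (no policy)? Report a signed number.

Baseline:
  E = 56
  P = 135
  B = 275 − 56 − 2·135 = -51
  X = 225 − 5·56 + 6·(-51) = -361
Policy A (P − 40, E := -4):
  E = -4
  P = 135 − 40 = 95
  B = 275 − (-4) − 2·95 = 89
  X = 225 − 5·(-4) + 6·89 = 779
Change in X: 779 − (-361) = 1140

1140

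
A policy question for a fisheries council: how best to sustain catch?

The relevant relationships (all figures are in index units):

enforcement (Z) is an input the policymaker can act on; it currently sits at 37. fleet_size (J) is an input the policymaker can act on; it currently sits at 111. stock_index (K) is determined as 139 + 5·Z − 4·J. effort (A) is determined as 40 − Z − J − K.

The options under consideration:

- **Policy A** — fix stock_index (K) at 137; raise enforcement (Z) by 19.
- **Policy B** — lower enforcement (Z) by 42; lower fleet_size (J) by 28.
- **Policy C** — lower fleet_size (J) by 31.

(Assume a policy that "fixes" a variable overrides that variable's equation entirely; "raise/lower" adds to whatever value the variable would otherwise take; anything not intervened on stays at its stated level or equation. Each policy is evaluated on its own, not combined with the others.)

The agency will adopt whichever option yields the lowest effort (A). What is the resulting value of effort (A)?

Policy A (K := 137, Z + 19):
  Z = 37 + 19 = 56
  J = 111
  K = 137
  A = 40 − 56 − 111 − 137 = -264
Policy B (Z − 42, J − 28):
  Z = 37 − 42 = -5
  J = 111 − 28 = 83
  K = 139 + 5·(-5) − 4·83 = -218
  A = 40 − (-5) − 83 − (-218) = 180
Policy C (J − 31):
  Z = 37
  J = 111 − 31 = 80
  K = 139 + 5·37 − 4·80 = 4
  A = 40 − 37 − 80 − 4 = -81
Comparing — Policy A: A=-264, Policy B: A=180, Policy C: A=-81. Lowest is -264 (Policy A).

-264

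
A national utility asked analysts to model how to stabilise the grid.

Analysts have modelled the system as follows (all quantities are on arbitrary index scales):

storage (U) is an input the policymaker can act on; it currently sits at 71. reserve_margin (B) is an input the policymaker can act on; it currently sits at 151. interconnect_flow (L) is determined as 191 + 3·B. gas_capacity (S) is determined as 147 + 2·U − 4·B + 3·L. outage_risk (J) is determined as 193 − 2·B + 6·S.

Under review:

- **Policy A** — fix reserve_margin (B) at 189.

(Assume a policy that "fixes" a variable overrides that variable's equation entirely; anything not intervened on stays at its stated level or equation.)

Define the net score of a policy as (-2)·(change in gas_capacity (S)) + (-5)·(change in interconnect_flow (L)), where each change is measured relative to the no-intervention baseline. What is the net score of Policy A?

Baseline:
  U = 71
  B = 151
  L = 191 + 3·151 = 644
  S = 147 + 2·71 − 4·151 + 3·644 = 1617
Policy A (B := 189):
  U = 71
  B = 189
  L = 191 + 3·189 = 758
  S = 147 + 2·71 − 4·189 + 3·758 = 1807
ΔS = 1807 − 1617 = 190; ΔL = 758 − 644 = 114
Score = (-2)·190 + (-5)·114 = -950

-950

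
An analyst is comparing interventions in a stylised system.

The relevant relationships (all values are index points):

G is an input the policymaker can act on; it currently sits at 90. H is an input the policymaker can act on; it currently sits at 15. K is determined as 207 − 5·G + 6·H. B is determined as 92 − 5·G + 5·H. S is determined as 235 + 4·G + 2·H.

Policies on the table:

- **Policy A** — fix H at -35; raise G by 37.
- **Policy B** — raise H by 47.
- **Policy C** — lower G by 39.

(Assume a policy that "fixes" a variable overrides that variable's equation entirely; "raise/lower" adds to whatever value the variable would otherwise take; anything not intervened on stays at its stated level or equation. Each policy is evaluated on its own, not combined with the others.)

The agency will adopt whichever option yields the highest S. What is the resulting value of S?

Policy A (H := -35, G + 37):
  G = 90 + 37 = 127
  H = -35
  S = 235 + 4·127 + 2·(-35) = 673
Policy B (H + 47):
  G = 90
  H = 15 + 47 = 62
  S = 235 + 4·90 + 2·62 = 719
Policy C (G − 39):
  G = 90 − 39 = 51
  H = 15
  S = 235 + 4·51 + 2·15 = 469
Comparing — Policy A: S=673, Policy B: S=719, Policy C: S=469. Highest is 719 (Policy B).

719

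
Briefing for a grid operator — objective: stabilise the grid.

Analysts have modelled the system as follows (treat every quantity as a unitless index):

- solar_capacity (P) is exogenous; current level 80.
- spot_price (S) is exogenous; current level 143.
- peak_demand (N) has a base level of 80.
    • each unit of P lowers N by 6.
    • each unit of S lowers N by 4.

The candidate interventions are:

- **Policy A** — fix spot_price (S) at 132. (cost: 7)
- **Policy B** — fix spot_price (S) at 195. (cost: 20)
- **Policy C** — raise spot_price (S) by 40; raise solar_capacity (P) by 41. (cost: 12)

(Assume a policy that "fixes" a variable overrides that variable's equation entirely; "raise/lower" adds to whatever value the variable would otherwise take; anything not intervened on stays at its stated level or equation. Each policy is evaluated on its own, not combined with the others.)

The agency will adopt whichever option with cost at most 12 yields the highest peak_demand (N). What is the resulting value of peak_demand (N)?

Policy A (S := 132):
  P = 80
  S = 132
  N = 80 − 6·80 − 4·132 = -928
Policy C (S + 40, P + 41):
  P = 80 + 41 = 121
  S = 143 + 40 = 183
  N = 80 − 6·121 − 4·183 = -1378
Comparing — Policy A: N=-928, Policy C: N=-1378. Highest is -928 (Policy A).

-928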